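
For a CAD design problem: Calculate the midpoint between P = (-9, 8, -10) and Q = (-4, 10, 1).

M = ((x₁+x₂)/2, (y₁+y₂)/2, (z₁+z₂)/2)
  = ((-9 - 4)/2, (8 + 10)/2, (-10 + 1)/2)
  = (-13/2, 18/2, -9/2)
  = (-6.5, 9, -4.5)

(-6.5, 9, -4.5)


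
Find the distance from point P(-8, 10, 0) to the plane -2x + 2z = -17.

distance = |a·x₀ + b·y₀ + c·z₀ - d| / √(a² + b² + c²)
  = |(-2)·(-8) + 0·10 + 2·0 - (-17)| / √((-2)² + 0² + 2²)
  = |16 + 0 + 0 + 17| / √(4 + 0 + 4)
  = |33| / √8
  = 33 / 2.828
  ≈ 11.67

11.67


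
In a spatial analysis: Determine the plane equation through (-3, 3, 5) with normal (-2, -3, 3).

The plane through P with normal n = (a, b, c) satisfies n·(r - P) = 0,
i.e. ax + by + cz = a·x₀ + b·y₀ + c·z₀.
d = (-2)·(-3) + (-3)·3 + 3·5
  = 6 - 9 + 15
  = 12
Equation: -2x - 3y + 3z = 12

-2x - 3y + 3z = 12


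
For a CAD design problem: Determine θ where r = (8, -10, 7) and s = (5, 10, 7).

r·s = 8·5 + (-10)·10 + 7·7 = 40 - 100 + 49 = -11
|r| = √(8² + (-10)² + 7²) = √213 ≈ 14.59
|s| = √(5² + 10² + 7²) = √174 ≈ 13.19
cos θ = (r·s)/(|r||s|) = -11/(14.59·13.19) ≈ -0.05714
θ = arccos(-0.05714) ≈ 93.28°

93.28°


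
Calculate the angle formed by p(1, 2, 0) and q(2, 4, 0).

p·q = 1·2 + 2·4 + 0·0 = 2 + 8 + 0 = 10
|p| = √(1² + 2² + 0²) = √5 ≈ 2.236
|q| = √(2² + 4² + 0²) = √20 ≈ 4.472
cos θ = (p·q)/(|p||q|) = 10/(2.236·4.472) ≈ 1
θ = arccos(1) ≈ 0°

0°


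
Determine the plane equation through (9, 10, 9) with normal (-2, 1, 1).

The plane through P with normal n = (a, b, c) satisfies n·(r - P) = 0,
i.e. ax + by + cz = a·x₀ + b·y₀ + c·z₀.
d = (-2)·9 + 1·10 + 1·9
  = -18 + 10 + 9
  = 1
Equation: -2x + y + z = 1

-2x + y + z = 1


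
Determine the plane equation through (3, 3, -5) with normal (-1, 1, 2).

The plane through P with normal n = (a, b, c) satisfies n·(r - P) = 0,
i.e. ax + by + cz = a·x₀ + b·y₀ + c·z₀.
d = (-1)·3 + 1·3 + 2·(-5)
  = -3 + 3 - 10
  = -10
Equation: -x + y + 2z = -10

-x + y + 2z = -10


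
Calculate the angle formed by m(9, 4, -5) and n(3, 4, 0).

m·n = 9·3 + 4·4 + (-5)·0 = 27 + 16 + 0 = 43
|m| = √(9² + 4² + (-5)²) = √122 ≈ 11.05
|n| = √(3² + 4² + 0²) = √25 ≈ 5
cos θ = (m·n)/(|m||n|) = 43/(11.05·5) ≈ 0.7786
θ = arccos(0.7786) ≈ 38.87°

38.87°


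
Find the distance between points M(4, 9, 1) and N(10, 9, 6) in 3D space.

d = √[(x₂-x₁)² + (y₂-y₁)² + (z₂-z₁)²]
  = √[6² + 0² + 5²]
  = √[36 + 0 + 25]
  = √61
  ≈ 7.81

7.81


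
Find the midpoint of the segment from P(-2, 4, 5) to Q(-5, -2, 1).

M = ((x₁+x₂)/2, (y₁+y₂)/2, (z₁+z₂)/2)
  = ((-2 - 5)/2, (4 - 2)/2, (5 + 1)/2)
  = (-7/2, 2/2, 6/2)
  = (-3.5, 1, 3)

(-3.5, 1, 3)


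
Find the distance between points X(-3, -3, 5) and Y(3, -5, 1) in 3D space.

d = √[(x₂-x₁)² + (y₂-y₁)² + (z₂-z₁)²]
  = √[6² + (-2)² + (-4)²]
  = √[36 + 4 + 16]
  = √56
  ≈ 7.483

7.483


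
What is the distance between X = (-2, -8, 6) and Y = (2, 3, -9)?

d = √[(x₂-x₁)² + (y₂-y₁)² + (z₂-z₁)²]
  = √[4² + 11² + (-15)²]
  = √[16 + 121 + 225]
  = √362
  ≈ 19.03

19.03


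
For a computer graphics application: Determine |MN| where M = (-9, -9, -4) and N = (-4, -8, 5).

d = √[(x₂-x₁)² + (y₂-y₁)² + (z₂-z₁)²]
  = √[5² + 1² + 9²]
  = √[25 + 1 + 81]
  = √107
  ≈ 10.34

10.34


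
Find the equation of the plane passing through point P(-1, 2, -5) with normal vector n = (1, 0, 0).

The plane through P with normal n = (a, b, c) satisfies n·(r - P) = 0,
i.e. ax + by + cz = a·x₀ + b·y₀ + c·z₀.
d = 1·(-1) + 0·2 + 0·(-5)
  = -1 + 0 + 0
  = -1
Equation: x = -1

x = -1


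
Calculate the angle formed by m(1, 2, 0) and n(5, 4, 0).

m·n = 1·5 + 2·4 + 0·0 = 5 + 8 + 0 = 13
|m| = √(1² + 2² + 0²) = √5 ≈ 2.236
|n| = √(5² + 4² + 0²) = √41 ≈ 6.403
cos θ = (m·n)/(|m||n|) = 13/(2.236·6.403) ≈ 0.908
θ = arccos(0.908) ≈ 24.78°

24.78°


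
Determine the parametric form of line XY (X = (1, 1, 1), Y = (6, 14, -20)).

Direction vector d = Y - X = (6 - 1, 14 - 1, -20 - 1) = (5, 13, -21)
Parametric form r = X + t·d:
x = 1 + 5t, y = 1 + 13t, z = 1 - 21t

x = 1 + 5t, y = 1 + 13t, z = 1 - 21t


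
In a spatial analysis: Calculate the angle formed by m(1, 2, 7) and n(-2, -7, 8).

m·n = 1·(-2) + 2·(-7) + 7·8 = -2 - 14 + 56 = 40
|m| = √(1² + 2² + 7²) = √54 ≈ 7.348
|n| = √((-2)² + (-7)² + 8²) = √117 ≈ 10.82
cos θ = (m·n)/(|m||n|) = 40/(7.348·10.82) ≈ 0.5032
θ = arccos(0.5032) ≈ 59.79°

59.79°


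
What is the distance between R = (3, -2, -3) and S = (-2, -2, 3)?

d = √[(x₂-x₁)² + (y₂-y₁)² + (z₂-z₁)²]
  = √[(-5)² + 0² + 6²]
  = √[25 + 0 + 36]
  = √61
  ≈ 7.81

7.81


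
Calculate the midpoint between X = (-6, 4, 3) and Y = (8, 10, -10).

M = ((x₁+x₂)/2, (y₁+y₂)/2, (z₁+z₂)/2)
  = ((-6 + 8)/2, (4 + 10)/2, (3 - 10)/2)
  = (2/2, 14/2, -7/2)
  = (1, 7, -3.5)

(1, 7, -3.5)


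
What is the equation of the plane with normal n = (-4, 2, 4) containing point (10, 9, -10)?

The plane through P with normal n = (a, b, c) satisfies n·(r - P) = 0,
i.e. ax + by + cz = a·x₀ + b·y₀ + c·z₀.
d = (-4)·10 + 2·9 + 4·(-10)
  = -40 + 18 - 40
  = -62
Equation: -4x + 2y + 4z = -62

-4x + 2y + 4z = -62


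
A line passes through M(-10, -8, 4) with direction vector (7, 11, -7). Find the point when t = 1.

P(t) = M + t·d
  = (-10 + 7·1, -8 + 11·1, 4 + (-7)·1)
  = (-10 + 7, -8 + 11, 4 - 7)
  = (-3, 3, -3)

(-3, 3, -3)


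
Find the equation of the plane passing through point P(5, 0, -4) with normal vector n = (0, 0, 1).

The plane through P with normal n = (a, b, c) satisfies n·(r - P) = 0,
i.e. ax + by + cz = a·x₀ + b·y₀ + c·z₀.
d = 0·5 + 0·0 + 1·(-4)
  = 0 + 0 - 4
  = -4
Equation: z = -4

z = -4


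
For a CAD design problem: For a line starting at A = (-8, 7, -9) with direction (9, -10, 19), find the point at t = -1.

P(t) = A + t·d
  = (-8 + 9·(-1), 7 + (-10)·(-1), -9 + 19·(-1))
  = (-8 - 9, 7 + 10, -9 - 19)
  = (-17, 17, -28)

(-17, 17, -28)


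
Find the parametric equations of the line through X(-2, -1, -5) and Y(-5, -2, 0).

Direction vector d = Y - X = (-5 + 2, -2 + 1, 0 + 5) = (-3, -1, 5)
Parametric form r = X + t·d:
x = -2 - 3t, y = -1 - t, z = -5 + 5t

x = -2 - 3t, y = -1 - t, z = -5 + 5t


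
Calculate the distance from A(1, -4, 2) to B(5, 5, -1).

d = √[(x₂-x₁)² + (y₂-y₁)² + (z₂-z₁)²]
  = √[4² + 9² + (-3)²]
  = √[16 + 81 + 9]
  = √106
  ≈ 10.3

10.3


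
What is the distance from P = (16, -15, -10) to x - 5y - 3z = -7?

distance = |a·x₀ + b·y₀ + c·z₀ - d| / √(a² + b² + c²)
  = |1·16 + (-5)·(-15) + (-3)·(-10) - (-7)| / √(1² + (-5)² + (-3)²)
  = |16 + 75 + 30 + 7| / √(1 + 25 + 9)
  = |128| / √35
  = 128 / 5.916
  ≈ 21.64

21.64


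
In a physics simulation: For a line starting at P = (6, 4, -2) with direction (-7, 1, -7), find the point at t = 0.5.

P(t) = P + t·d
  = (6 + (-7)·0.5, 4 + 1·0.5, -2 + (-7)·0.5)
  = (6 - 3.5, 4 + 0.5, -2 - 3.5)
  = (2.5, 4.5, -5.5)

(2.5, 4.5, -5.5)


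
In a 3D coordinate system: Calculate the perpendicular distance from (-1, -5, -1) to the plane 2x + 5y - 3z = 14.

distance = |a·x₀ + b·y₀ + c·z₀ - d| / √(a² + b² + c²)
  = |2·(-1) + 5·(-5) + (-3)·(-1) - 14| / √(2² + 5² + (-3)²)
  = |-2 - 25 + 3 - 14| / √(4 + 25 + 9)
  = |-38| / √38
  = 38 / 6.164
  ≈ 6.164

6.164


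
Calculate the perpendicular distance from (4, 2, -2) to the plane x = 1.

distance = |a·x₀ + b·y₀ + c·z₀ - d| / √(a² + b² + c²)
  = |1·4 + 0·2 + 0·(-2) - 1| / √(1² + 0² + 0²)
  = |4 + 0 + 0 - 1| / √(1 + 0 + 0)
  = |3| / √1
  = 3 / 1
  ≈ 3

3


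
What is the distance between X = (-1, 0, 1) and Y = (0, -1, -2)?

d = √[(x₂-x₁)² + (y₂-y₁)² + (z₂-z₁)²]
  = √[1² + (-1)² + (-3)²]
  = √[1 + 1 + 9]
  = √11
  ≈ 3.317

3.317


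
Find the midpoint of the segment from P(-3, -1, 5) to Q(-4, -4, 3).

M = ((x₁+x₂)/2, (y₁+y₂)/2, (z₁+z₂)/2)
  = ((-3 - 4)/2, (-1 - 4)/2, (5 + 3)/2)
  = (-7/2, -5/2, 8/2)
  = (-3.5, -2.5, 4)

(-3.5, -2.5, 4)


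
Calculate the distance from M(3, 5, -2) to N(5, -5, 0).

d = √[(x₂-x₁)² + (y₂-y₁)² + (z₂-z₁)²]
  = √[2² + (-10)² + 2²]
  = √[4 + 100 + 4]
  = √108
  ≈ 10.39

10.39


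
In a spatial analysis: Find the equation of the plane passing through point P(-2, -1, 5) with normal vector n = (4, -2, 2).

The plane through P with normal n = (a, b, c) satisfies n·(r - P) = 0,
i.e. ax + by + cz = a·x₀ + b·y₀ + c·z₀.
d = 4·(-2) + (-2)·(-1) + 2·5
  = -8 + 2 + 10
  = 4
Equation: 4x - 2y + 2z = 4

4x - 2y + 2z = 4


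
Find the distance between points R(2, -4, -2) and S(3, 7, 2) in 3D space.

d = √[(x₂-x₁)² + (y₂-y₁)² + (z₂-z₁)²]
  = √[1² + 11² + 4²]
  = √[1 + 121 + 16]
  = √138
  ≈ 11.75

11.75


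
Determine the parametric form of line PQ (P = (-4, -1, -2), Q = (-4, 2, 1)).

Direction vector d = Q - P = (-4 + 4, 2 + 1, 1 + 2) = (0, 3, 3)
Parametric form r = P + t·d:
x = -4, y = -1 + 3t, z = -2 + 3t

x = -4, y = -1 + 3t, z = -2 + 3t


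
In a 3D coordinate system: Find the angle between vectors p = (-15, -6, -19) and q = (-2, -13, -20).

p·q = (-15)·(-2) + (-6)·(-13) + (-19)·(-20) = 30 + 78 + 380 = 488
|p| = √((-15)² + (-6)² + (-19)²) = √622 ≈ 24.94
|q| = √((-2)² + (-13)² + (-20)²) = √573 ≈ 23.94
cos θ = (p·q)/(|p||q|) = 488/(24.94·23.94) ≈ 0.8174
θ = arccos(0.8174) ≈ 35.17°

35.17°


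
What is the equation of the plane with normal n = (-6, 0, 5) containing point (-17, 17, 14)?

The plane through P with normal n = (a, b, c) satisfies n·(r - P) = 0,
i.e. ax + by + cz = a·x₀ + b·y₀ + c·z₀.
d = (-6)·(-17) + 0·17 + 5·14
  = 102 + 0 + 70
  = 172
Equation: -6x + 5z = 172

-6x + 5z = 172


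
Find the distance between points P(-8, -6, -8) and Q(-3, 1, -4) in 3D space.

d = √[(x₂-x₁)² + (y₂-y₁)² + (z₂-z₁)²]
  = √[5² + 7² + 4²]
  = √[25 + 49 + 16]
  = √90
  ≈ 9.487

9.487


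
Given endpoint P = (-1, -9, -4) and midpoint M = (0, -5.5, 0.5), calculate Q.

Q = 2M - P
  = (2·0 - (-1), 2·(-5.5) - (-9), 2·0.5 - (-4))
  = (0 + 1, -11 + 9, 1 + 4)
  = (1, -2, 5)

(1, -2, 5)


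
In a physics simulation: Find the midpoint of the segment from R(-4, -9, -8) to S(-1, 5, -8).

M = ((x₁+x₂)/2, (y₁+y₂)/2, (z₁+z₂)/2)
  = ((-4 - 1)/2, (-9 + 5)/2, (-8 - 8)/2)
  = (-5/2, -4/2, -16/2)
  = (-2.5, -2, -8)

(-2.5, -2, -8)


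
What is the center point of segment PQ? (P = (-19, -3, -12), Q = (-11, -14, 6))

M = ((x₁+x₂)/2, (y₁+y₂)/2, (z₁+z₂)/2)
  = ((-19 - 11)/2, (-3 - 14)/2, (-12 + 6)/2)
  = (-30/2, -17/2, -6/2)
  = (-15, -8.5, -3)

(-15, -8.5, -3)


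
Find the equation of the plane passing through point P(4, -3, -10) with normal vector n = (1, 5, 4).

The plane through P with normal n = (a, b, c) satisfies n·(r - P) = 0,
i.e. ax + by + cz = a·x₀ + b·y₀ + c·z₀.
d = 1·4 + 5·(-3) + 4·(-10)
  = 4 - 15 - 40
  = -51
Equation: x + 5y + 4z = -51

x + 5y + 4z = -51


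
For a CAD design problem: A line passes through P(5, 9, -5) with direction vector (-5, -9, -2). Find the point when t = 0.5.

P(t) = P + t·d
  = (5 + (-5)·0.5, 9 + (-9)·0.5, -5 + (-2)·0.5)
  = (5 - 2.5, 9 - 4.5, -5 - 1)
  = (2.5, 4.5, -6)

(2.5, 4.5, -6)


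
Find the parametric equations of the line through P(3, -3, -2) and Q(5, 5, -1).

Direction vector d = Q - P = (5 - 3, 5 + 3, -1 + 2) = (2, 8, 1)
Parametric form r = P + t·d:
x = 3 + 2t, y = -3 + 8t, z = -2 + t

x = 3 + 2t, y = -3 + 8t, z = -2 + t


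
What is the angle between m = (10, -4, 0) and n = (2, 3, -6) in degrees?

m·n = 10·2 + (-4)·3 + 0·(-6) = 20 - 12 + 0 = 8
|m| = √(10² + (-4)² + 0²) = √116 ≈ 10.77
|n| = √(2² + 3² + (-6)²) = √49 ≈ 7
cos θ = (m·n)/(|m||n|) = 8/(10.77·7) ≈ 0.1061
θ = arccos(0.1061) ≈ 83.91°

83.91°


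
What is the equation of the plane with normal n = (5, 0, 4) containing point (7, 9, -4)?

The plane through P with normal n = (a, b, c) satisfies n·(r - P) = 0,
i.e. ax + by + cz = a·x₀ + b·y₀ + c·z₀.
d = 5·7 + 0·9 + 4·(-4)
  = 35 + 0 - 16
  = 19
Equation: 5x + 4z = 19

5x + 4z = 19


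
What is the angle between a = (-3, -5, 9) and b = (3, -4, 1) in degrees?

a·b = (-3)·3 + (-5)·(-4) + 9·1 = -9 + 20 + 9 = 20
|a| = √((-3)² + (-5)² + 9²) = √115 ≈ 10.72
|b| = √(3² + (-4)² + 1²) = √26 ≈ 5.099
cos θ = (a·b)/(|a||b|) = 20/(10.72·5.099) ≈ 0.3658
θ = arccos(0.3658) ≈ 68.55°

68.55°


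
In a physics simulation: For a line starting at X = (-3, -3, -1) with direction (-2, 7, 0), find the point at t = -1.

P(t) = X + t·d
  = (-3 + (-2)·(-1), -3 + 7·(-1), -1 + 0·(-1))
  = (-3 + 2, -3 - 7, -1 + 0)
  = (-1, -10, -1)

(-1, -10, -1)


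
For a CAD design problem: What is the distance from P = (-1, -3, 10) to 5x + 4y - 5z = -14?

distance = |a·x₀ + b·y₀ + c·z₀ - d| / √(a² + b² + c²)
  = |5·(-1) + 4·(-3) + (-5)·10 - (-14)| / √(5² + 4² + (-5)²)
  = |-5 - 12 - 50 + 14| / √(25 + 16 + 25)
  = |-53| / √66
  = 53 / 8.124
  ≈ 6.524

6.524


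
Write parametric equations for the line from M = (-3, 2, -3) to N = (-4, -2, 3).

Direction vector d = N - M = (-4 + 3, -2 - 2, 3 + 3) = (-1, -4, 6)
Parametric form r = M + t·d:
x = -3 - t, y = 2 - 4t, z = -3 + 6t

x = -3 - t, y = 2 - 4t, z = -3 + 6t


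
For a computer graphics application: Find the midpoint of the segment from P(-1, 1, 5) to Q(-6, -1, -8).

M = ((x₁+x₂)/2, (y₁+y₂)/2, (z₁+z₂)/2)
  = ((-1 - 6)/2, (1 - 1)/2, (5 - 8)/2)
  = (-7/2, 0/2, -3/2)
  = (-3.5, 0, -1.5)

(-3.5, 0, -1.5)


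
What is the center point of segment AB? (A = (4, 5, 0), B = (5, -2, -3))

M = ((x₁+x₂)/2, (y₁+y₂)/2, (z₁+z₂)/2)
  = ((4 + 5)/2, (5 - 2)/2, (0 - 3)/2)
  = (9/2, 3/2, -3/2)
  = (4.5, 1.5, -1.5)

(4.5, 1.5, -1.5)


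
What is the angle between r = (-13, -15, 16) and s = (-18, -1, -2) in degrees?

r·s = (-13)·(-18) + (-15)·(-1) + 16·(-2) = 234 + 15 - 32 = 217
|r| = √((-13)² + (-15)² + 16²) = √650 ≈ 25.5
|s| = √((-18)² + (-1)² + (-2)²) = √329 ≈ 18.14
cos θ = (r·s)/(|r||s|) = 217/(25.5·18.14) ≈ 0.4693
θ = arccos(0.4693) ≈ 62.01°

62.01°


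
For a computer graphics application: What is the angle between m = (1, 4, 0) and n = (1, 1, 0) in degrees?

m·n = 1·1 + 4·1 + 0·0 = 1 + 4 + 0 = 5
|m| = √(1² + 4² + 0²) = √17 ≈ 4.123
|n| = √(1² + 1² + 0²) = √2 ≈ 1.414
cos θ = (m·n)/(|m||n|) = 5/(4.123·1.414) ≈ 0.8575
θ = arccos(0.8575) ≈ 30.96°

30.96°


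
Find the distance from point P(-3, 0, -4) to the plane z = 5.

distance = |a·x₀ + b·y₀ + c·z₀ - d| / √(a² + b² + c²)
  = |0·(-3) + 0·0 + 1·(-4) - 5| / √(0² + 0² + 1²)
  = |0 + 0 - 4 - 5| / √(0 + 0 + 1)
  = |-9| / √1
  = 9 / 1
  ≈ 9

9


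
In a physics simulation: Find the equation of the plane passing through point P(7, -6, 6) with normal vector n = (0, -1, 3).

The plane through P with normal n = (a, b, c) satisfies n·(r - P) = 0,
i.e. ax + by + cz = a·x₀ + b·y₀ + c·z₀.
d = 0·7 + (-1)·(-6) + 3·6
  = 0 + 6 + 18
  = 24
Equation: -y + 3z = 24

-y + 3z = 24


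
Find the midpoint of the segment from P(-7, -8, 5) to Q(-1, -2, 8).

M = ((x₁+x₂)/2, (y₁+y₂)/2, (z₁+z₂)/2)
  = ((-7 - 1)/2, (-8 - 2)/2, (5 + 8)/2)
  = (-8/2, -10/2, 13/2)
  = (-4, -5, 6.5)

(-4, -5, 6.5)


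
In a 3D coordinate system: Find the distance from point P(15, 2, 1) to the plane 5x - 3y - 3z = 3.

distance = |a·x₀ + b·y₀ + c·z₀ - d| / √(a² + b² + c²)
  = |5·15 + (-3)·2 + (-3)·1 - 3| / √(5² + (-3)² + (-3)²)
  = |75 - 6 - 3 - 3| / √(25 + 9 + 9)
  = |63| / √43
  = 63 / 6.557
  ≈ 9.607

9.607


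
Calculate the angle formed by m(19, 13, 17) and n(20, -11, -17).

m·n = 19·20 + 13·(-11) + 17·(-17) = 380 - 143 - 289 = -52
|m| = √(19² + 13² + 17²) = √819 ≈ 28.62
|n| = √(20² + (-11)² + (-17)²) = √810 ≈ 28.46
cos θ = (m·n)/(|m||n|) = -52/(28.62·28.46) ≈ -0.06384
θ = arccos(-0.06384) ≈ 93.66°

93.66°


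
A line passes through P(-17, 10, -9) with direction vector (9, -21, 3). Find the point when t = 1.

P(t) = P + t·d
  = (-17 + 9·1, 10 + (-21)·1, -9 + 3·1)
  = (-17 + 9, 10 - 21, -9 + 3)
  = (-8, -11, -6)

(-8, -11, -6)


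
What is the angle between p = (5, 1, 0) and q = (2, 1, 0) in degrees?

p·q = 5·2 + 1·1 + 0·0 = 10 + 1 + 0 = 11
|p| = √(5² + 1² + 0²) = √26 ≈ 5.099
|q| = √(2² + 1² + 0²) = √5 ≈ 2.236
cos θ = (p·q)/(|p||q|) = 11/(5.099·2.236) ≈ 0.9648
θ = arccos(0.9648) ≈ 15.26°

15.26°


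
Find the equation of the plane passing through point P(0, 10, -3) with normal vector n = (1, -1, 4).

The plane through P with normal n = (a, b, c) satisfies n·(r - P) = 0,
i.e. ax + by + cz = a·x₀ + b·y₀ + c·z₀.
d = 1·0 + (-1)·10 + 4·(-3)
  = 0 - 10 - 12
  = -22
Equation: x - y + 4z = -22

x - y + 4z = -22


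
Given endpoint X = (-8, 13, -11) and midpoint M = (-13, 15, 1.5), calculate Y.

Y = 2M - X
  = (2·(-13) - (-8), 2·15 - 13, 2·1.5 - (-11))
  = (-26 + 8, 30 - 13, 3 + 11)
  = (-18, 17, 14)

(-18, 17, 14)


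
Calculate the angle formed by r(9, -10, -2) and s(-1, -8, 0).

r·s = 9·(-1) + (-10)·(-8) + (-2)·0 = -9 + 80 + 0 = 71
|r| = √(9² + (-10)² + (-2)²) = √185 ≈ 13.6
|s| = √((-1)² + (-8)² + 0²) = √65 ≈ 8.062
cos θ = (r·s)/(|r||s|) = 71/(13.6·8.062) ≈ 0.6475
θ = arccos(0.6475) ≈ 49.65°

49.65°


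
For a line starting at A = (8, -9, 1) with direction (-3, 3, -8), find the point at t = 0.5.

P(t) = A + t·d
  = (8 + (-3)·0.5, -9 + 3·0.5, 1 + (-8)·0.5)
  = (8 - 1.5, -9 + 1.5, 1 - 4)
  = (6.5, -7.5, -3)

(6.5, -7.5, -3)


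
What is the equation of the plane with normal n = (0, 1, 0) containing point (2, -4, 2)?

The plane through P with normal n = (a, b, c) satisfies n·(r - P) = 0,
i.e. ax + by + cz = a·x₀ + b·y₀ + c·z₀.
d = 0·2 + 1·(-4) + 0·2
  = 0 - 4 + 0
  = -4
Equation: y = -4

y = -4


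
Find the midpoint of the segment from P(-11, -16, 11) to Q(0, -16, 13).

M = ((x₁+x₂)/2, (y₁+y₂)/2, (z₁+z₂)/2)
  = ((-11 + 0)/2, (-16 - 16)/2, (11 + 13)/2)
  = (-11/2, -32/2, 24/2)
  = (-5.5, -16, 12)

(-5.5, -16, 12)


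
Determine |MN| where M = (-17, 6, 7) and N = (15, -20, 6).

d = √[(x₂-x₁)² + (y₂-y₁)² + (z₂-z₁)²]
  = √[32² + (-26)² + (-1)²]
  = √[1024 + 676 + 1]
  = √1701
  ≈ 41.24

41.24


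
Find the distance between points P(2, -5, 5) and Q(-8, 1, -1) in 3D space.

d = √[(x₂-x₁)² + (y₂-y₁)² + (z₂-z₁)²]
  = √[(-10)² + 6² + (-6)²]
  = √[100 + 36 + 36]
  = √172
  ≈ 13.11

13.11


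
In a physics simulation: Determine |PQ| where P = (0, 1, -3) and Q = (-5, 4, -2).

d = √[(x₂-x₁)² + (y₂-y₁)² + (z₂-z₁)²]
  = √[(-5)² + 3² + 1²]
  = √[25 + 9 + 1]
  = √35
  ≈ 5.916

5.916


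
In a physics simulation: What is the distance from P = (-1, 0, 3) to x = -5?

distance = |a·x₀ + b·y₀ + c·z₀ - d| / √(a² + b² + c²)
  = |1·(-1) + 0·0 + 0·3 - (-5)| / √(1² + 0² + 0²)
  = |-1 + 0 + 0 + 5| / √(1 + 0 + 0)
  = |4| / √1
  = 4 / 1
  ≈ 4

4


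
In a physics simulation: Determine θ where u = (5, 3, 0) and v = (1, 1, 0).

u·v = 5·1 + 3·1 + 0·0 = 5 + 3 + 0 = 8
|u| = √(5² + 3² + 0²) = √34 ≈ 5.831
|v| = √(1² + 1² + 0²) = √2 ≈ 1.414
cos θ = (u·v)/(|u||v|) = 8/(5.831·1.414) ≈ 0.9701
θ = arccos(0.9701) ≈ 14.04°

14.04°


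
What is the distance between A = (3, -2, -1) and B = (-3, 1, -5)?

d = √[(x₂-x₁)² + (y₂-y₁)² + (z₂-z₁)²]
  = √[(-6)² + 3² + (-4)²]
  = √[36 + 9 + 16]
  = √61
  ≈ 7.81

7.81


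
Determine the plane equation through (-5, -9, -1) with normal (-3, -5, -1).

The plane through P with normal n = (a, b, c) satisfies n·(r - P) = 0,
i.e. ax + by + cz = a·x₀ + b·y₀ + c·z₀.
d = (-3)·(-5) + (-5)·(-9) + (-1)·(-1)
  = 15 + 45 + 1
  = 61
Equation: -3x - 5y - z = 61

-3x - 5y - z = 61


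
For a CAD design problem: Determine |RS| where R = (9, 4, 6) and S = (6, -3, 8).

d = √[(x₂-x₁)² + (y₂-y₁)² + (z₂-z₁)²]
  = √[(-3)² + (-7)² + 2²]
  = √[9 + 49 + 4]
  = √62
  ≈ 7.874

7.874


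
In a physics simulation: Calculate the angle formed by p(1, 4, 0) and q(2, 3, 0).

p·q = 1·2 + 4·3 + 0·0 = 2 + 12 + 0 = 14
|p| = √(1² + 4² + 0²) = √17 ≈ 4.123
|q| = √(2² + 3² + 0²) = √13 ≈ 3.606
cos θ = (p·q)/(|p||q|) = 14/(4.123·3.606) ≈ 0.9417
θ = arccos(0.9417) ≈ 19.65°

19.65°


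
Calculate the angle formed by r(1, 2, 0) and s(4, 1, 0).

r·s = 1·4 + 2·1 + 0·0 = 4 + 2 + 0 = 6
|r| = √(1² + 2² + 0²) = √5 ≈ 2.236
|s| = √(4² + 1² + 0²) = √17 ≈ 4.123
cos θ = (r·s)/(|r||s|) = 6/(2.236·4.123) ≈ 0.6508
θ = arccos(0.6508) ≈ 49.4°

49.4°


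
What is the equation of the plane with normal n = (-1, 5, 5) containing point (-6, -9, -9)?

The plane through P with normal n = (a, b, c) satisfies n·(r - P) = 0,
i.e. ax + by + cz = a·x₀ + b·y₀ + c·z₀.
d = (-1)·(-6) + 5·(-9) + 5·(-9)
  = 6 - 45 - 45
  = -84
Equation: -x + 5y + 5z = -84

-x + 5y + 5z = -84


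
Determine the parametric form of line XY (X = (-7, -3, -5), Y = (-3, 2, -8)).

Direction vector d = Y - X = (-3 + 7, 2 + 3, -8 + 5) = (4, 5, -3)
Parametric form r = X + t·d:
x = -7 + 4t, y = -3 + 5t, z = -5 - 3t

x = -7 + 4t, y = -3 + 5t, z = -5 - 3t


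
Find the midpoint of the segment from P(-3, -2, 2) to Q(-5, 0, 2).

M = ((x₁+x₂)/2, (y₁+y₂)/2, (z₁+z₂)/2)
  = ((-3 - 5)/2, (-2 + 0)/2, (2 + 2)/2)
  = (-8/2, -2/2, 4/2)
  = (-4, -1, 2)

(-4, -1, 2)


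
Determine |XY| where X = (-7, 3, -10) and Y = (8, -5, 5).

d = √[(x₂-x₁)² + (y₂-y₁)² + (z₂-z₁)²]
  = √[15² + (-8)² + 15²]
  = √[225 + 64 + 225]
  = √514
  ≈ 22.67

22.67


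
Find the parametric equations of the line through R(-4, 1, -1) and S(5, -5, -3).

Direction vector d = S - R = (5 + 4, -5 - 1, -3 + 1) = (9, -6, -2)
Parametric form r = R + t·d:
x = -4 + 9t, y = 1 - 6t, z = -1 - 2t

x = -4 + 9t, y = 1 - 6t, z = -1 - 2t


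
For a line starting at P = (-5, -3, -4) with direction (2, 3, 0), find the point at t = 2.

P(t) = P + t·d
  = (-5 + 2·2, -3 + 3·2, -4 + 0·2)
  = (-5 + 4, -3 + 6, -4 + 0)
  = (-1, 3, -4)

(-1, 3, -4)


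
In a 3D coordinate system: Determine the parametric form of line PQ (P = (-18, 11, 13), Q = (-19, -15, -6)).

Direction vector d = Q - P = (-19 + 18, -15 - 11, -6 - 13) = (-1, -26, -19)
Parametric form r = P + t·d:
x = -18 - t, y = 11 - 26t, z = 13 - 19t

x = -18 - t, y = 11 - 26t, z = 13 - 19t


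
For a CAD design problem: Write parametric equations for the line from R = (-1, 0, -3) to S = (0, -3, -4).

Direction vector d = S - R = (0 + 1, -3 + 0, -4 + 3) = (1, -3, -1)
Parametric form r = R + t·d:
x = -1 + t, y = 0 - 3t, z = -3 - t

x = -1 + t, y = 0 - 3t, z = -3 - t


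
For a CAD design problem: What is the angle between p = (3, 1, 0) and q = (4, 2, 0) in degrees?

p·q = 3·4 + 1·2 + 0·0 = 12 + 2 + 0 = 14
|p| = √(3² + 1² + 0²) = √10 ≈ 3.162
|q| = √(4² + 2² + 0²) = √20 ≈ 4.472
cos θ = (p·q)/(|p||q|) = 14/(3.162·4.472) ≈ 0.9899
θ = arccos(0.9899) ≈ 8.13°

8.13°


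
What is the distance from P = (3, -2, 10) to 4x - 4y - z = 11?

distance = |a·x₀ + b·y₀ + c·z₀ - d| / √(a² + b² + c²)
  = |4·3 + (-4)·(-2) + (-1)·10 - 11| / √(4² + (-4)² + (-1)²)
  = |12 + 8 - 10 - 11| / √(16 + 16 + 1)
  = |-1| / √33
  = 1 / 5.745
  ≈ 0.1741

0.1741


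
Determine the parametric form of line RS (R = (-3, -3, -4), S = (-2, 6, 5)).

Direction vector d = S - R = (-2 + 3, 6 + 3, 5 + 4) = (1, 9, 9)
Parametric form r = R + t·d:
x = -3 + t, y = -3 + 9t, z = -4 + 9t

x = -3 + t, y = -3 + 9t, z = -4 + 9t


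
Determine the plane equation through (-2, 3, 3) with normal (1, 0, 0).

The plane through P with normal n = (a, b, c) satisfies n·(r - P) = 0,
i.e. ax + by + cz = a·x₀ + b·y₀ + c·z₀.
d = 1·(-2) + 0·3 + 0·3
  = -2 + 0 + 0
  = -2
Equation: x = -2

x = -2


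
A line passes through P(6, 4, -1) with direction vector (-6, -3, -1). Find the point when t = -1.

P(t) = P + t·d
  = (6 + (-6)·(-1), 4 + (-3)·(-1), -1 + (-1)·(-1))
  = (6 + 6, 4 + 3, -1 + 1)
  = (12, 7, 0)

(12, 7, 0)


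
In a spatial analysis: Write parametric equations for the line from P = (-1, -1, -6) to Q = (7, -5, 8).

Direction vector d = Q - P = (7 + 1, -5 + 1, 8 + 6) = (8, -4, 14)
Parametric form r = P + t·d:
x = -1 + 8t, y = -1 - 4t, z = -6 + 14t

x = -1 + 8t, y = -1 - 4t, z = -6 + 14t


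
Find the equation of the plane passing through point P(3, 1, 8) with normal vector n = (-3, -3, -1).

The plane through P with normal n = (a, b, c) satisfies n·(r - P) = 0,
i.e. ax + by + cz = a·x₀ + b·y₀ + c·z₀.
d = (-3)·3 + (-3)·1 + (-1)·8
  = -9 - 3 - 8
  = -20
Equation: -3x - 3y - z = -20

-3x - 3y - z = -20


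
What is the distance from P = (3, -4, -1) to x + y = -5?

distance = |a·x₀ + b·y₀ + c·z₀ - d| / √(a² + b² + c²)
  = |1·3 + 1·(-4) + 0·(-1) - (-5)| / √(1² + 1² + 0²)
  = |3 - 4 + 0 + 5| / √(1 + 1 + 0)
  = |4| / √2
  = 4 / 1.414
  ≈ 2.828

2.828


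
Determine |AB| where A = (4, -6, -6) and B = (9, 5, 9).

d = √[(x₂-x₁)² + (y₂-y₁)² + (z₂-z₁)²]
  = √[5² + 11² + 15²]
  = √[25 + 121 + 225]
  = √371
  ≈ 19.26

19.26


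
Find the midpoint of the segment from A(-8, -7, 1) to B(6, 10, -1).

M = ((x₁+x₂)/2, (y₁+y₂)/2, (z₁+z₂)/2)
  = ((-8 + 6)/2, (-7 + 10)/2, (1 - 1)/2)
  = (-2/2, 3/2, 0/2)
  = (-1, 1.5, 0)

(-1, 1.5, 0)


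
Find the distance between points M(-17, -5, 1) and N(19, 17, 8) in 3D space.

d = √[(x₂-x₁)² + (y₂-y₁)² + (z₂-z₁)²]
  = √[36² + 22² + 7²]
  = √[1296 + 484 + 49]
  = √1829
  ≈ 42.77

42.77


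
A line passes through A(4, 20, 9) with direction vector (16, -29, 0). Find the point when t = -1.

P(t) = A + t·d
  = (4 + 16·(-1), 20 + (-29)·(-1), 9 + 0·(-1))
  = (4 - 16, 20 + 29, 9 + 0)
  = (-12, 49, 9)

(-12, 49, 9)


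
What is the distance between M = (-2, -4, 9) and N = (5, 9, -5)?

d = √[(x₂-x₁)² + (y₂-y₁)² + (z₂-z₁)²]
  = √[7² + 13² + (-14)²]
  = √[49 + 169 + 196]
  = √414
  ≈ 20.35

20.35


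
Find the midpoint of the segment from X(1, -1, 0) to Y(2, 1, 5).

M = ((x₁+x₂)/2, (y₁+y₂)/2, (z₁+z₂)/2)
  = ((1 + 2)/2, (-1 + 1)/2, (0 + 5)/2)
  = (3/2, 0/2, 5/2)
  = (1.5, 0, 2.5)

(1.5, 0, 2.5)


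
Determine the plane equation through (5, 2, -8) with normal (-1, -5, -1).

The plane through P with normal n = (a, b, c) satisfies n·(r - P) = 0,
i.e. ax + by + cz = a·x₀ + b·y₀ + c·z₀.
d = (-1)·5 + (-5)·2 + (-1)·(-8)
  = -5 - 10 + 8
  = -7
Equation: -x - 5y - z = -7

-x - 5y - z = -7


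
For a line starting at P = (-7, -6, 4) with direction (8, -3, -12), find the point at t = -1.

P(t) = P + t·d
  = (-7 + 8·(-1), -6 + (-3)·(-1), 4 + (-12)·(-1))
  = (-7 - 8, -6 + 3, 4 + 12)
  = (-15, -3, 16)

(-15, -3, 16)


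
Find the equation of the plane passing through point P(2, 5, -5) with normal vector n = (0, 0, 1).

The plane through P with normal n = (a, b, c) satisfies n·(r - P) = 0,
i.e. ax + by + cz = a·x₀ + b·y₀ + c·z₀.
d = 0·2 + 0·5 + 1·(-5)
  = 0 + 0 - 5
  = -5
Equation: z = -5

z = -5


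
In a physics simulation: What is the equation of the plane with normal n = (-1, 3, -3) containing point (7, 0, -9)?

The plane through P with normal n = (a, b, c) satisfies n·(r - P) = 0,
i.e. ax + by + cz = a·x₀ + b·y₀ + c·z₀.
d = (-1)·7 + 3·0 + (-3)·(-9)
  = -7 + 0 + 27
  = 20
Equation: -x + 3y - 3z = 20

-x + 3y - 3z = 20


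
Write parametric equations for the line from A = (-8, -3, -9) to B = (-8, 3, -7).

Direction vector d = B - A = (-8 + 8, 3 + 3, -7 + 9) = (0, 6, 2)
Parametric form r = A + t·d:
x = -8, y = -3 + 6t, z = -9 + 2t

x = -8, y = -3 + 6t, z = -9 + 2t


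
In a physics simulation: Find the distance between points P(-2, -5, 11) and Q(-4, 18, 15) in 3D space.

d = √[(x₂-x₁)² + (y₂-y₁)² + (z₂-z₁)²]
  = √[(-2)² + 23² + 4²]
  = √[4 + 529 + 16]
  = √549
  ≈ 23.43

23.43


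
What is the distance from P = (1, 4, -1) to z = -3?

distance = |a·x₀ + b·y₀ + c·z₀ - d| / √(a² + b² + c²)
  = |0·1 + 0·4 + 1·(-1) - (-3)| / √(0² + 0² + 1²)
  = |0 + 0 - 1 + 3| / √(0 + 0 + 1)
  = |2| / √1
  = 2 / 1
  ≈ 2

2


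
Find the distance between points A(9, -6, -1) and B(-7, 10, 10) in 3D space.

d = √[(x₂-x₁)² + (y₂-y₁)² + (z₂-z₁)²]
  = √[(-16)² + 16² + 11²]
  = √[256 + 256 + 121]
  = √633
  ≈ 25.16

25.16


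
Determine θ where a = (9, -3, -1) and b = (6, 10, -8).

a·b = 9·6 + (-3)·10 + (-1)·(-8) = 54 - 30 + 8 = 32
|a| = √(9² + (-3)² + (-1)²) = √91 ≈ 9.539
|b| = √(6² + 10² + (-8)²) = √200 ≈ 14.14
cos θ = (a·b)/(|a||b|) = 32/(9.539·14.14) ≈ 0.2372
θ = arccos(0.2372) ≈ 76.28°

76.28°


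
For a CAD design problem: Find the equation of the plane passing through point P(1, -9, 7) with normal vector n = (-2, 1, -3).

The plane through P with normal n = (a, b, c) satisfies n·(r - P) = 0,
i.e. ax + by + cz = a·x₀ + b·y₀ + c·z₀.
d = (-2)·1 + 1·(-9) + (-3)·7
  = -2 - 9 - 21
  = -32
Equation: -2x + y - 3z = -32

-2x + y - 3z = -32


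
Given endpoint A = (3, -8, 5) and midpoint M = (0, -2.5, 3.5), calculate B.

B = 2M - A
  = (2·0 - 3, 2·(-2.5) - (-8), 2·3.5 - 5)
  = (0 - 3, -5 + 8, 7 - 5)
  = (-3, 3, 2)

(-3, 3, 2)


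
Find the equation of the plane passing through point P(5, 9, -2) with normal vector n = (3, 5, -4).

The plane through P with normal n = (a, b, c) satisfies n·(r - P) = 0,
i.e. ax + by + cz = a·x₀ + b·y₀ + c·z₀.
d = 3·5 + 5·9 + (-4)·(-2)
  = 15 + 45 + 8
  = 68
Equation: 3x + 5y - 4z = 68

3x + 5y - 4z = 68


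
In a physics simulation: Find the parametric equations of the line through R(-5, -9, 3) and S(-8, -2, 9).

Direction vector d = S - R = (-8 + 5, -2 + 9, 9 - 3) = (-3, 7, 6)
Parametric form r = R + t·d:
x = -5 - 3t, y = -9 + 7t, z = 3 + 6t

x = -5 - 3t, y = -9 + 7t, z = 3 + 6t


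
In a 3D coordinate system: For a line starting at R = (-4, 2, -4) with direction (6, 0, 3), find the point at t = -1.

P(t) = R + t·d
  = (-4 + 6·(-1), 2 + 0·(-1), -4 + 3·(-1))
  = (-4 - 6, 2 + 0, -4 - 3)
  = (-10, 2, -7)

(-10, 2, -7)


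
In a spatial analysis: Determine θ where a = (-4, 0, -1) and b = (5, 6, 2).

a·b = (-4)·5 + 0·6 + (-1)·2 = -20 + 0 - 2 = -22
|a| = √((-4)² + 0² + (-1)²) = √17 ≈ 4.123
|b| = √(5² + 6² + 2²) = √65 ≈ 8.062
cos θ = (a·b)/(|a||b|) = -22/(4.123·8.062) ≈ -0.6618
θ = arccos(-0.6618) ≈ 131.4°

131.4°


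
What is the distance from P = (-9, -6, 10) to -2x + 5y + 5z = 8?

distance = |a·x₀ + b·y₀ + c·z₀ - d| / √(a² + b² + c²)
  = |(-2)·(-9) + 5·(-6) + 5·10 - 8| / √((-2)² + 5² + 5²)
  = |18 - 30 + 50 - 8| / √(4 + 25 + 25)
  = |30| / √54
  = 30 / 7.348
  ≈ 4.082

4.082


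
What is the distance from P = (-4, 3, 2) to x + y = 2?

distance = |a·x₀ + b·y₀ + c·z₀ - d| / √(a² + b² + c²)
  = |1·(-4) + 1·3 + 0·2 - 2| / √(1² + 1² + 0²)
  = |-4 + 3 + 0 - 2| / √(1 + 1 + 0)
  = |-3| / √2
  = 3 / 1.414
  ≈ 2.121

2.121


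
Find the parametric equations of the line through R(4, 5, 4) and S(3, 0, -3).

Direction vector d = S - R = (3 - 4, 0 - 5, -3 - 4) = (-1, -5, -7)
Parametric form r = R + t·d:
x = 4 - t, y = 5 - 5t, z = 4 - 7t

x = 4 - t, y = 5 - 5t, z = 4 - 7t


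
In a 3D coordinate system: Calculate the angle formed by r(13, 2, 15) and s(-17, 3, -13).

r·s = 13·(-17) + 2·3 + 15·(-13) = -221 + 6 - 195 = -410
|r| = √(13² + 2² + 15²) = √398 ≈ 19.95
|s| = √((-17)² + 3² + (-13)²) = √467 ≈ 21.61
cos θ = (r·s)/(|r||s|) = -410/(19.95·21.61) ≈ -0.951
θ = arccos(-0.951) ≈ 162°

162°


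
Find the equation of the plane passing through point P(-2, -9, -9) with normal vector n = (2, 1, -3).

The plane through P with normal n = (a, b, c) satisfies n·(r - P) = 0,
i.e. ax + by + cz = a·x₀ + b·y₀ + c·z₀.
d = 2·(-2) + 1·(-9) + (-3)·(-9)
  = -4 - 9 + 27
  = 14
Equation: 2x + y - 3z = 14

2x + y - 3z = 14


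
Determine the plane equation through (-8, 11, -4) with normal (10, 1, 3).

The plane through P with normal n = (a, b, c) satisfies n·(r - P) = 0,
i.e. ax + by + cz = a·x₀ + b·y₀ + c·z₀.
d = 10·(-8) + 1·11 + 3·(-4)
  = -80 + 11 - 12
  = -81
Equation: 10x + y + 3z = -81

10x + y + 3z = -81


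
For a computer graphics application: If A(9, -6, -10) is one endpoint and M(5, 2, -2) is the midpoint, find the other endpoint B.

B = 2M - A
  = (2·5 - 9, 2·2 - (-6), 2·(-2) - (-10))
  = (10 - 9, 4 + 6, -4 + 10)
  = (1, 10, 6)

(1, 10, 6)


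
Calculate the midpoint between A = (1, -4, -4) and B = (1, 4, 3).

M = ((x₁+x₂)/2, (y₁+y₂)/2, (z₁+z₂)/2)
  = ((1 + 1)/2, (-4 + 4)/2, (-4 + 3)/2)
  = (2/2, 0/2, -1/2)
  = (1, 0, -0.5)

(1, 0, -0.5)


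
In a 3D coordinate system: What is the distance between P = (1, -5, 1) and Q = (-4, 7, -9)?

d = √[(x₂-x₁)² + (y₂-y₁)² + (z₂-z₁)²]
  = √[(-5)² + 12² + (-10)²]
  = √[25 + 144 + 100]
  = √269
  ≈ 16.4

16.4


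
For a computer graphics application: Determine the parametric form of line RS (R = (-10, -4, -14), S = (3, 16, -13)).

Direction vector d = S - R = (3 + 10, 16 + 4, -13 + 14) = (13, 20, 1)
Parametric form r = R + t·d:
x = -10 + 13t, y = -4 + 20t, z = -14 + t

x = -10 + 13t, y = -4 + 20t, z = -14 + t


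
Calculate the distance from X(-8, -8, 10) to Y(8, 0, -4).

d = √[(x₂-x₁)² + (y₂-y₁)² + (z₂-z₁)²]
  = √[16² + 8² + (-14)²]
  = √[256 + 64 + 196]
  = √516
  ≈ 22.72

22.72


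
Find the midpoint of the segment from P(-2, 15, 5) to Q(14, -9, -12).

M = ((x₁+x₂)/2, (y₁+y₂)/2, (z₁+z₂)/2)
  = ((-2 + 14)/2, (15 - 9)/2, (5 - 12)/2)
  = (12/2, 6/2, -7/2)
  = (6, 3, -3.5)

(6, 3, -3.5)


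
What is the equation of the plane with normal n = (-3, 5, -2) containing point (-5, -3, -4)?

The plane through P with normal n = (a, b, c) satisfies n·(r - P) = 0,
i.e. ax + by + cz = a·x₀ + b·y₀ + c·z₀.
d = (-3)·(-5) + 5·(-3) + (-2)·(-4)
  = 15 - 15 + 8
  = 8
Equation: -3x + 5y - 2z = 8

-3x + 5y - 2z = 8


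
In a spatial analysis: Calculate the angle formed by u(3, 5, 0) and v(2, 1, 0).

u·v = 3·2 + 5·1 + 0·0 = 6 + 5 + 0 = 11
|u| = √(3² + 5² + 0²) = √34 ≈ 5.831
|v| = √(2² + 1² + 0²) = √5 ≈ 2.236
cos θ = (u·v)/(|u||v|) = 11/(5.831·2.236) ≈ 0.8437
θ = arccos(0.8437) ≈ 32.47°

32.47°


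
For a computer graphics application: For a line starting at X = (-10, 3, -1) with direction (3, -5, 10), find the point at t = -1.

P(t) = X + t·d
  = (-10 + 3·(-1), 3 + (-5)·(-1), -1 + 10·(-1))
  = (-10 - 3, 3 + 5, -1 - 10)
  = (-13, 8, -11)

(-13, 8, -11)


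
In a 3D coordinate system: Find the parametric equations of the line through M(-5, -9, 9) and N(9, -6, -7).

Direction vector d = N - M = (9 + 5, -6 + 9, -7 - 9) = (14, 3, -16)
Parametric form r = M + t·d:
x = -5 + 14t, y = -9 + 3t, z = 9 - 16t

x = -5 + 14t, y = -9 + 3t, z = 9 - 16t


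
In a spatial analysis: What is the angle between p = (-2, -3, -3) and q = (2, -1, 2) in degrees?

p·q = (-2)·2 + (-3)·(-1) + (-3)·2 = -4 + 3 - 6 = -7
|p| = √((-2)² + (-3)² + (-3)²) = √22 ≈ 4.69
|q| = √(2² + (-1)² + 2²) = √9 ≈ 3
cos θ = (p·q)/(|p||q|) = -7/(4.69·3) ≈ -0.4975
θ = arccos(-0.4975) ≈ 119.8°

119.8°


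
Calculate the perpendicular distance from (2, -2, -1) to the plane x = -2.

distance = |a·x₀ + b·y₀ + c·z₀ - d| / √(a² + b² + c²)
  = |1·2 + 0·(-2) + 0·(-1) - (-2)| / √(1² + 0² + 0²)
  = |2 + 0 + 0 + 2| / √(1 + 0 + 0)
  = |4| / √1
  = 4 / 1
  ≈ 4

4


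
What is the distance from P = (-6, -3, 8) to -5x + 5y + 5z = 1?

distance = |a·x₀ + b·y₀ + c·z₀ - d| / √(a² + b² + c²)
  = |(-5)·(-6) + 5·(-3) + 5·8 - 1| / √((-5)² + 5² + 5²)
  = |30 - 15 + 40 - 1| / √(25 + 25 + 25)
  = |54| / √75
  = 54 / 8.66
  ≈ 6.235

6.235


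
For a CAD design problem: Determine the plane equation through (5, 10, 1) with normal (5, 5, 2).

The plane through P with normal n = (a, b, c) satisfies n·(r - P) = 0,
i.e. ax + by + cz = a·x₀ + b·y₀ + c·z₀.
d = 5·5 + 5·10 + 2·1
  = 25 + 50 + 2
  = 77
Equation: 5x + 5y + 2z = 77

5x + 5y + 2z = 77


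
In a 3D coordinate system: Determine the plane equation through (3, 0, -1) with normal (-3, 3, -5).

The plane through P with normal n = (a, b, c) satisfies n·(r - P) = 0,
i.e. ax + by + cz = a·x₀ + b·y₀ + c·z₀.
d = (-3)·3 + 3·0 + (-5)·(-1)
  = -9 + 0 + 5
  = -4
Equation: -3x + 3y - 5z = -4

-3x + 3y - 5z = -4


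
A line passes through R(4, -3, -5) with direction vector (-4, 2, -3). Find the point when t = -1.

P(t) = R + t·d
  = (4 + (-4)·(-1), -3 + 2·(-1), -5 + (-3)·(-1))
  = (4 + 4, -3 - 2, -5 + 3)
  = (8, -5, -2)

(8, -5, -2)


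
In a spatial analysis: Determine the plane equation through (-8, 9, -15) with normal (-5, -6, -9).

The plane through P with normal n = (a, b, c) satisfies n·(r - P) = 0,
i.e. ax + by + cz = a·x₀ + b·y₀ + c·z₀.
d = (-5)·(-8) + (-6)·9 + (-9)·(-15)
  = 40 - 54 + 135
  = 121
Equation: -5x - 6y - 9z = 121

-5x - 6y - 9z = 121


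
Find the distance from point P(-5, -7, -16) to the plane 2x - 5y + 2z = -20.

distance = |a·x₀ + b·y₀ + c·z₀ - d| / √(a² + b² + c²)
  = |2·(-5) + (-5)·(-7) + 2·(-16) - (-20)| / √(2² + (-5)² + 2²)
  = |-10 + 35 - 32 + 20| / √(4 + 25 + 4)
  = |13| / √33
  = 13 / 5.745
  ≈ 2.263

2.263


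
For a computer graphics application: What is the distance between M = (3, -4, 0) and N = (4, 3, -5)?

d = √[(x₂-x₁)² + (y₂-y₁)² + (z₂-z₁)²]
  = √[1² + 7² + (-5)²]
  = √[1 + 49 + 25]
  = √75
  ≈ 8.66

8.66


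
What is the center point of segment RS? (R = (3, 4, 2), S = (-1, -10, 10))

M = ((x₁+x₂)/2, (y₁+y₂)/2, (z₁+z₂)/2)
  = ((3 - 1)/2, (4 - 10)/2, (2 + 10)/2)
  = (2/2, -6/2, 12/2)
  = (1, -3, 6)

(1, -3, 6)


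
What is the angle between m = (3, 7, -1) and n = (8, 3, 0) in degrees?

m·n = 3·8 + 7·3 + (-1)·0 = 24 + 21 + 0 = 45
|m| = √(3² + 7² + (-1)²) = √59 ≈ 7.681
|n| = √(8² + 3² + 0²) = √73 ≈ 8.544
cos θ = (m·n)/(|m||n|) = 45/(7.681·8.544) ≈ 0.6857
θ = arccos(0.6857) ≈ 46.71°

46.71°


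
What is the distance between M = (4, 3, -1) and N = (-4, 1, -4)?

d = √[(x₂-x₁)² + (y₂-y₁)² + (z₂-z₁)²]
  = √[(-8)² + (-2)² + (-3)²]
  = √[64 + 4 + 9]
  = √77
  ≈ 8.775

8.775


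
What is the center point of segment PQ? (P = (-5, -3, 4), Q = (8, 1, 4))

M = ((x₁+x₂)/2, (y₁+y₂)/2, (z₁+z₂)/2)
  = ((-5 + 8)/2, (-3 + 1)/2, (4 + 4)/2)
  = (3/2, -2/2, 8/2)
  = (1.5, -1, 4)

(1.5, -1, 4)


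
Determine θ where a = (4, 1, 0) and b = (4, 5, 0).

a·b = 4·4 + 1·5 + 0·0 = 16 + 5 + 0 = 21
|a| = √(4² + 1² + 0²) = √17 ≈ 4.123
|b| = √(4² + 5² + 0²) = √41 ≈ 6.403
cos θ = (a·b)/(|a||b|) = 21/(4.123·6.403) ≈ 0.7954
θ = arccos(0.7954) ≈ 37.3°

37.3°
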